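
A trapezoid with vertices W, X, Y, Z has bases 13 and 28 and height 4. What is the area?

Area of a trapezoid = (base1 + base2) * height / 2
Area = (13 + 28) * 4 / 2
Area = 41 * 4 / 2
Area = 164 / 2
Area = 82

82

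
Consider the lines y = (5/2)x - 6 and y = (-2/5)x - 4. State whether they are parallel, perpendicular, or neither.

Slope of line 1: m1 = 5/2
Slope of line 2: m2 = -2/5
Two lines are perpendicular when the product of their slopes is -1 (negative reciprocals).
m1 * m2 = (5/2) * (-2/5) = -1, confirming perpendicularity.

Perpendicular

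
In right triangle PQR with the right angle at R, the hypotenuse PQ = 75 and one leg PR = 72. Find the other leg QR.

Rearranging the Pythagorean theorem to solve for the unknown leg:
leg^2 = hypotenuse^2 - known_leg^2 = 5625 - 5184 = 441
leg = sqrt(441) = 21.

21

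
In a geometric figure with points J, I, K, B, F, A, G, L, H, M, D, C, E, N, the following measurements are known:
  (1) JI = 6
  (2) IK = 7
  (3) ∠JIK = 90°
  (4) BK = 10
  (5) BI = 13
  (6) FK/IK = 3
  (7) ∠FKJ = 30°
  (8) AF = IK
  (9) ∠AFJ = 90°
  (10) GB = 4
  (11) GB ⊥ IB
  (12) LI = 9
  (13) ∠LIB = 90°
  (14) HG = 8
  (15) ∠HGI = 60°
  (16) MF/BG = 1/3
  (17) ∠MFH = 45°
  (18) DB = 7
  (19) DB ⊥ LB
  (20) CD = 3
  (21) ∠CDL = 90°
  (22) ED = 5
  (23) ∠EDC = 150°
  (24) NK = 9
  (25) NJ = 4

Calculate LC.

Step 1: By the law of cosines on triangle LIB: LB² = 9² + 13² − 2·9·13·cos(90°) = 250, so LB = 5·√10.
Step 2: By the law of cosines on triangle LBD: LD² = (5·√10)² + 7² − 2·5·√10·7·cos(90°) = 299, so LD ≈ 17.29.
Step 3: By the law of cosines on triangle LDC: LC² = 17.29² + 3² − 2·17.29·3·cos(90°) = 308, so LC = 2·√77.

Therefore, the length of LC = 2·√77.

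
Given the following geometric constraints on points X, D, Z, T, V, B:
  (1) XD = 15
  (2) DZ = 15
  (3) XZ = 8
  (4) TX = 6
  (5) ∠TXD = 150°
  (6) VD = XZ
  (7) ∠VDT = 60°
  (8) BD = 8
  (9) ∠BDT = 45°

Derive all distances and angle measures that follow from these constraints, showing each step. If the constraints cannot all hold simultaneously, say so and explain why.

The constraints are consistent.

From the given relations:
  VD = XZ = 8

Step 1: From DX = 15, XT = 6, and ∠DXT = 150°, by the law of cosines:
  DT² = DX² + XT² - 2·DX·XT·cos(150°) = 225 + 36 + 155.9 = 416.9
  DT ≈ 20.42

Step 2: From XD = 15, XZ = 8, DZ = 15, by the inverse law of cosines:
  cos(∠DXZ) = (XD² + XZ² - DZ²) / (2·XD·XZ)
  ∠DXZ = 74.53°

Step 3: From DX = 15, DZ = 15, XZ = 8, by the inverse law of cosines:
  cos(∠XDZ) = (DX² + DZ² - XZ²) / (2·DX·DZ)
  ∠XDZ = 30.93°

Step 4: From ZD = 15, ZX = 8, DX = 15, by the inverse law of cosines:
  cos(∠DZX) = (ZD² + ZX² - DX²) / (2·ZD·ZX)
  ∠DZX = 74.53°

Step 5: From TD = 20.42, DV = 8, and ∠TDV = 60°, by the law of cosines:
  TV² = TD² + DV² - 2·TD·DV·cos(60°) = 416.9 + 64 - 163.3 = 317.5
  TV ≈ 17.82

Step 6: From TD = 20.42, DB = 8, and ∠TDB = 45°, by the law of cosines:
  TB² = TD² + DB² - 2·TD·DB·cos(45°) = 416.9 + 64 - 231 = 249.9
  TB ≈ 15.81

Step 7: From DT = 20.42, DX = 15, TX = 6, by the inverse law of cosines:
  cos(∠TDX) = (DT² + DX² - TX²) / (2·DT·DX)
  ∠TDX = 8.45°

Step 8: From TD = 20.42, TX = 6, DX = 15, by the inverse law of cosines:
  cos(∠DTX) = (TD² + TX² - DX²) / (2·TD·TX)
  ∠DTX = 21.55°

Step 9: From TB = 15.81, TD = 20.42, BD = 8, by the inverse law of cosines:
  cos(∠BTD) = (TB² + TD² - BD²) / (2·TB·TD)
  ∠BTD = 20.97°

Step 10: From TD = 20.42, TV = 17.82, DV = 8, by the inverse law of cosines:
  cos(∠DTV) = (TD² + TV² - DV²) / (2·TD·TV)
  ∠DTV = 22.88°

Step 11: From VD = 8, VT = 17.82, DT = 20.42, by the inverse law of cosines:
  cos(∠DVT) = (VD² + VT² - DT²) / (2·VD·VT)
  ∠DVT = 97.12°

Step 12: From BD = 8, BT = 15.81, DT = 20.42, by the inverse law of cosines:
  cos(∠DBT) = (BD² + BT² - DT²) / (2·BD·BT)
  ∠DBT = 114.03°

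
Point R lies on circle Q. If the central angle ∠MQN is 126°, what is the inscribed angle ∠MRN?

An inscribed angle intercepts an arc from a point on the circle, while the central angle intercepts the same arc from the center.
The inscribed angle is always half the central angle: 126° / 2 = 63°.

63°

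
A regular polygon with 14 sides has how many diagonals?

Total line segments between 14 vertices = C(14,2) = 91.
Subtract the 14 sides: 91 - 14 = 77 diagonals.

77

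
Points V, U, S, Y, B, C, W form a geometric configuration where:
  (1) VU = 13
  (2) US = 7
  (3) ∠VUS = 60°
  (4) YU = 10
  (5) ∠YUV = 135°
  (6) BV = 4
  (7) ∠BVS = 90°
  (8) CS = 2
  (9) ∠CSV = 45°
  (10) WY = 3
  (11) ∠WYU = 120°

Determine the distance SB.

Step 1: By the law of cosines on triangle SUV: SV² = 7² + 13² − 2·7·13·cos(60°) = 127, so SV = √127.
Step 2: By the law of cosines on triangle SVB: SB² = √127² + 4² − 2·√127·4·cos(90°) = 143, so SB = √143.

Therefore, the length of SB = √143.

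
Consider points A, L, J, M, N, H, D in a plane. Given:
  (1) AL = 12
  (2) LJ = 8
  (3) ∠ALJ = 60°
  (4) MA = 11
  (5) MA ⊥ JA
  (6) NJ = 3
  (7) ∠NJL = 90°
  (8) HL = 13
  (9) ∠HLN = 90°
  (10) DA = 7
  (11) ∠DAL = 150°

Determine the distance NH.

Step 1: By the law of cosines on triangle LJN: LN² = 8² + 3² − 2·8·3·cos(90°) = 73, so LN = √73.
Step 2: By the law of cosines on triangle NLH: NH² = √73² + 13² − 2·√73·13·cos(90°) = 242, so NH = 11·√2.

Therefore, the length of NH = 11·√2.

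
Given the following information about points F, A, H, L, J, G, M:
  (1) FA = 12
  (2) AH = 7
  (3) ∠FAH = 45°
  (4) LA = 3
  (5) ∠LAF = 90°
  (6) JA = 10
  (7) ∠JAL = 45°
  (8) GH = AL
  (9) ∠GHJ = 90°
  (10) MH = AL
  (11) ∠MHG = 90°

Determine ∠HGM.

From the given relations: GH = AL = 3; MH = AL = 3.
Step 1: By the law of cosines on triangle GHM: GM² = 3² + 3² − 2·3·3·cos(90°) = 18, so GM = 3·√2.
Step 2: By the inverse law of cosines on triangle HGM: cos(∠HGM) = (3² + (3·√2)² − 3²) / (2·3·3·√2) = 18/25.46 = 0.7071, so ∠HGM = 45°.

Therefore, the measure of angle ∠HGM = 45°.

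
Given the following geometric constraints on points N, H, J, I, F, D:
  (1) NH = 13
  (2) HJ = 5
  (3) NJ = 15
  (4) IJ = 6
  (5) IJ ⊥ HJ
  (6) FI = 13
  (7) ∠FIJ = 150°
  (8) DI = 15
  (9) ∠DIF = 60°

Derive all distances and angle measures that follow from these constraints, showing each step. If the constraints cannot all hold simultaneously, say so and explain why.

The constraints are consistent.

Step 1: From HJ = 5, JI = 6, and ∠HJI = 90°, by the law of cosines:
  HI² = HJ² + JI² - 2·HJ·JI·cos(90°) = 25 + 36 - 0 = 61
  HI = √61

Step 2: From JI = 6, IF = 13, and ∠JIF = 150°, by the law of cosines:
  JF² = JI² + IF² - 2·JI·IF·cos(150°) = 36 + 169 + 135.1 = 340.1
  JF ≈ 18.44

Step 3: From FI = 13, ID = 15, and ∠FID = 60°, by the law of cosines:
  FD² = FI² + ID² - 2·FI·ID·cos(60°) = 169 + 225 - 195 = 199
  FD = √199

Step 4: From NH = 13, NJ = 15, HJ = 5, by the inverse law of cosines:
  cos(∠HNJ) = (NH² + NJ² - HJ²) / (2·NH·NJ)
  ∠HNJ = 18.89°

Step 5: From HJ = 5, HN = 13, JN = 15, by the inverse law of cosines:
  cos(∠JHN) = (HJ² + HN² - JN²) / (2·HJ·HN)
  ∠JHN = 103.8°

Step 6: From JH = 5, JN = 15, HN = 13, by the inverse law of cosines:
  cos(∠HJN) = (JH² + JN² - HN²) / (2·JH·JN)
  ∠HJN = 57.32°

Step 7: From HI = √61, HJ = 5, IJ = 6, by the inverse law of cosines:
  cos(∠IHJ) = (HI² + HJ² - IJ²) / (2·HI·HJ)
  ∠IHJ = 50.19°

Step 8: From JF = 18.44, JI = 6, FI = 13, by the inverse law of cosines:
  cos(∠FJI) = (JF² + JI² - FI²) / (2·JF·JI)
  ∠FJI = 20.64°

Step 9: From IH = √61, IJ = 6, HJ = 5, by the inverse law of cosines:
  cos(∠HIJ) = (IH² + IJ² - HJ²) / (2·IH·IJ)
  ∠HIJ = 39.81°

Step 10: From FD = √199, FI = 13, DI = 15, by the inverse law of cosines:
  cos(∠DFI) = (FD² + FI² - DI²) / (2·FD·FI)
  ∠DFI = 67.05°

Step 11: From FI = 13, FJ = 18.44, IJ = 6, by the inverse law of cosines:
  cos(∠IFJ) = (FI² + FJ² - IJ²) / (2·FI·FJ)
  ∠IFJ = 9.36°

Step 12: From DF = √199, DI = 15, FI = 13, by the inverse law of cosines:
  cos(∠FDI) = (DF² + DI² - FI²) / (2·DF·DI)
  ∠FDI = 52.95°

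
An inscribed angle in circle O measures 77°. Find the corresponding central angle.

By the inscribed angle theorem, the central angle is twice the inscribed angle.
Central angle = 2 × 77° = 154°

154°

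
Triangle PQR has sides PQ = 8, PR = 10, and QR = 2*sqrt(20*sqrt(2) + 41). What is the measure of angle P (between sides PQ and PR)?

cos(P) = (8² + 10² - (2*sqrt(20*sqrt(2) + 41))²) / (2 × 8 × 10) = -sqrt(2)/2, so P = arccos(-sqrt(2)/2) = 135°.

135°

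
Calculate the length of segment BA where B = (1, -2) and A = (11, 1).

d = sqrt((10)^2 + (3)^2) = sqrt(109)

sqrt(109)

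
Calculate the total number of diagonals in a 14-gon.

Total line segments between 14 vertices = C(14,2) = 91.
Subtract the 14 sides: 91 - 14 = 77 diagonals.

77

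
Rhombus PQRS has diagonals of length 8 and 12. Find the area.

Area = (8 * 12) / 2 = 96 / 2 = 48

48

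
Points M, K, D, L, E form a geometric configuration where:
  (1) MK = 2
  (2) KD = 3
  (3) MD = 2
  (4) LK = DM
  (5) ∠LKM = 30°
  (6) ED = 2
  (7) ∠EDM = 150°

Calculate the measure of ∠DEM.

Step 1: By the law of cosines on triangle EDM: EM² = 2² + 2² − 2·2·2·cos(150°) = 14.93, so EM ≈ 3.86.
Step 2: By the inverse law of cosines on triangle DEM: cos(∠DEM) = (2² + 3.86² − 2²) / (2·2·3.86) = 14.93/15.45 = 0.9659, so ∠DEM = 15°.

Therefore, the measure of angle ∠DEM = 15°.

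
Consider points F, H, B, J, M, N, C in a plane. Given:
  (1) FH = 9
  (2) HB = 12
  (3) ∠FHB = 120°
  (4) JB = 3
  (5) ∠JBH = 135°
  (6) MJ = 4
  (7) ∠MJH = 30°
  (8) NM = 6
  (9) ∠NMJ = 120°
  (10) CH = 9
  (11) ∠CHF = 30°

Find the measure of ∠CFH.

Step 1: By the law of cosines on triangle FHC: FC² = 9² + 9² − 2·9·9·cos(30°) = 21.7, so FC ≈ 4.66.
Step 2: By the inverse law of cosines on triangle CFH: cos(∠CFH) = (4.66² + 9² − 9²) / (2·4.66·9) = 21.7/83.86 = 0.2588, so ∠CFH = 75°.

Therefore, the measure of angle ∠CFH = 75°.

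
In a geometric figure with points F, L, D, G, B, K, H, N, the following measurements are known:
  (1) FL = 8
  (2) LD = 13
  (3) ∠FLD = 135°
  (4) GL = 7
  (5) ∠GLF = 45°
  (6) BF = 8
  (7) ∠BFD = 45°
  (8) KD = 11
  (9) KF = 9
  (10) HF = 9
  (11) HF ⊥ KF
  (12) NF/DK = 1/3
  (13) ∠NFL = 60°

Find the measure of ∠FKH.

Step 1: By the law of cosines on triangle KFH: KH² = 9² + 9² − 2·9·9·cos(90°) = 162, so KH = 9·√2.
Step 2: By the inverse law of cosines on triangle FKH: cos(∠FKH) = (9² + (9·√2)² − 9²) / (2·9·9·√2) = 162/229.1 = 0.7071, so ∠FKH = 45°.

Therefore, the measure of angle ∠FKH = 45°.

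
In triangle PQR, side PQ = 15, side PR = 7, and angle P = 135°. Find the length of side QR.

When two sides and the included angle are known, the law of cosines gives the third side.
c^2 = a^2 + b^2 - 2ab cos(C) generalizes the Pythagorean theorem to non-right triangles.
Here: QR^2 = 225 + 49 - 210*(-sqrt(2)/2) = 105*sqrt(2) + 274
QR = sqrt(105*sqrt(2) + 274)

sqrt(105*sqrt(2) + 274)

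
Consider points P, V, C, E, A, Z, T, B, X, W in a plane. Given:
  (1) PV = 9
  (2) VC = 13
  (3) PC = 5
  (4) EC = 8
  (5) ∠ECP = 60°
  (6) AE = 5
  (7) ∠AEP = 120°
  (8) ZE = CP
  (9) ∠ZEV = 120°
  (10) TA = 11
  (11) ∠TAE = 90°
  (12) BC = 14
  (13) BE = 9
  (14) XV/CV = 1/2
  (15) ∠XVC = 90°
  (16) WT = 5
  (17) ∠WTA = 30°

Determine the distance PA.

Step 1: By the law of cosines on triangle ECP: EP² = 8² + 5² − 2·8·5·cos(60°) = 49, so EP = 7.
Step 2: By the law of cosines on triangle PEA: PA² = 7² + 5² − 2·7·5·cos(120°) = 109, so PA = √109.

Therefore, the length of PA = √109.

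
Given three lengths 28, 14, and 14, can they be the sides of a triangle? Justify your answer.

The longest side is 28. The other two sides sum to 14 + 14 = 28.
Since 28 ≤ 28, the two shorter sides cannot reach around to close the triangle.

No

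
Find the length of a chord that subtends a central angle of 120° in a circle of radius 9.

Drop a perpendicular from the center to the chord, bisecting both the chord and the central angle.
Each half-chord = r sin(θ/2) = 9 sin(60°).
The full chord = 2 × 9 × sin(60°) = 9*sqrt(3).

9*sqrt(3)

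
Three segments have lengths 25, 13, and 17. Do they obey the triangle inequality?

Sort the sides: 13, 17, 25.
It suffices to check that the sum of the two smallest exceeds the largest:
13 + 17 = 30 > 25. ✓
Yes, a valid triangle can be formed.

Yes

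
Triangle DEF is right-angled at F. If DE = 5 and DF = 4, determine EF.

By the Pythagorean theorem: EF^2 = DE^2 - DF^2
EF^2 = 5^2 - 4^2 = 25 - 16 = 9
EF = sqrt(9) = 3

3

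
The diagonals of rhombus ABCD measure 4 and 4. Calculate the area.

Area of a rhombus = (d1 * d2) / 2
Area = (4 * 4) / 2
Area = 16 / 2
Area = 8

8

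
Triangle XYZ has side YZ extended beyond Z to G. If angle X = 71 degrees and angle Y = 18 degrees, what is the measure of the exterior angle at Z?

The interior angle at Z is 180 - 71 - 18 = 91 degrees.
The exterior angle and interior angle at Z are supplementary:
Exterior angle = 180 - 91 = 89 degrees.

89 degrees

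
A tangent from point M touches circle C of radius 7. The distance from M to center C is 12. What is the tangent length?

Let T be the point of tangency. Then CT ⊥ MT (radius ⊥ tangent).
In right triangle CTM: CM² = CT² + MT²
12² = 7² + MT²
MT² = 95, MT = sqrt(95)

sqrt(95)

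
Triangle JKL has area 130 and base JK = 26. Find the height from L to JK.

height = 2 * 130 / 26 = 10

10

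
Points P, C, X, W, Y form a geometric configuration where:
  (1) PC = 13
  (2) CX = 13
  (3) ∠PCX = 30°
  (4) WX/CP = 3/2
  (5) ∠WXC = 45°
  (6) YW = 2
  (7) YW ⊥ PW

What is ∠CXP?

Step 1: By the law of cosines on triangle XCP: XP² = 13² + 13² − 2·13·13·cos(30°) = 45.28, so XP ≈ 6.73.
Step 2: By the inverse law of cosines on triangle CXP: cos(∠CXP) = (13² + 6.73² − 13²) / (2·13·6.73) = 45.28/174.96 = 0.2588, so ∠CXP = 75°.

Therefore, the measure of angle ∠CXP = 75°.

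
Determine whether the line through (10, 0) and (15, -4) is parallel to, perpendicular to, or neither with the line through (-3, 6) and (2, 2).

Slope of line 1: m1 = (-4 - 0)/(15 - 10) = -4/5 = -4/5
Slope of line 2: m2 = (2 - 6)/(2 - -3) = -4/5 = -4/5
Since m1 = m2 = -4/5, the lines are parallel.

Parallel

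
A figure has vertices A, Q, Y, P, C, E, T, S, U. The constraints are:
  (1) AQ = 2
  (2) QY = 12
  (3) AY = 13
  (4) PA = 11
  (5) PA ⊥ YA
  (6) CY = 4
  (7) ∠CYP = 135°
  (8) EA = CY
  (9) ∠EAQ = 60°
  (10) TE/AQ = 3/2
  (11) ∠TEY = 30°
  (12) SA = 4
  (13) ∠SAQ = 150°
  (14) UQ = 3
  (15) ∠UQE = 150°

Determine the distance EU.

From the given relations: EA = CY = 4.
Step 1: By the law of cosines on triangle EAQ: EQ² = 4² + 2² − 2·4·2·cos(60°) = 12, so EQ = 2·√3.
Step 2: By the law of cosines on triangle EQU: EU² = (2·√3)² + 3² − 2·2·√3·3·cos(150°) = 39, so EU = √39.

Therefore, the length of EU = √39.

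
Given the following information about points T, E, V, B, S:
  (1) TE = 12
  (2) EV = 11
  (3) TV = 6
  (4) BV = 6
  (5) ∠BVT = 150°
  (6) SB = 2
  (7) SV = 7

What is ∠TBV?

Step 1: By the law of cosines on triangle BVT: BT² = 6² + 6² − 2·6·6·cos(150°) = 134.35, so BT ≈ 11.59.
Step 2: By the inverse law of cosines on triangle TBV: cos(∠TBV) = (11.59² + 6² − 6²) / (2·11.59·6) = 134.35/139.09 = 0.9659, so ∠TBV = 15°.

Therefore, the measure of angle ∠TBV = 15°.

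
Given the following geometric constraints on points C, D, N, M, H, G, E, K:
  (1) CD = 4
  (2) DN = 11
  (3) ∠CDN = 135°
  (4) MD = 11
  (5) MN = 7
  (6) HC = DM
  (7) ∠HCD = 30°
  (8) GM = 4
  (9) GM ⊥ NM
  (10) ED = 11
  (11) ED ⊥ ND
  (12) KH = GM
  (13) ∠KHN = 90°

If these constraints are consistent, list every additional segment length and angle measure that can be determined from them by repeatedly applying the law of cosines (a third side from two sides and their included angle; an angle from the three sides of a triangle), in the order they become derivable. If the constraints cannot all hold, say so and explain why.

The constraints are consistent. Derivable facts, in order:
After 1 step:
- CN ≈ 14.11
- DH ≈ 7.8
- NE = 11·√2
- NG = √65
- ∠DMN = 71.45°
- ∠DNM = 71.45°
- ∠MDN = 37.11°
After 2 steps:
- ∠CDH = 135.14°
- ∠CHD = 14.86°
- ∠CND = 11.56°
- ∠DCN = 33.44°
- ∠DEN = 45°
- ∠DNE = 45°
- ∠GNM = 29.74°
- ∠MGN = 60.26°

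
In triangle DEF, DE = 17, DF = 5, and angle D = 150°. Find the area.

When two sides and the included angle are known, the area formula is (1/2)ab sin(C).
The height from one side to the opposite vertex is 5 sin(150°) = 5/2.
Area = (1/2) * 17 * 5/2 = 85/4.

85/4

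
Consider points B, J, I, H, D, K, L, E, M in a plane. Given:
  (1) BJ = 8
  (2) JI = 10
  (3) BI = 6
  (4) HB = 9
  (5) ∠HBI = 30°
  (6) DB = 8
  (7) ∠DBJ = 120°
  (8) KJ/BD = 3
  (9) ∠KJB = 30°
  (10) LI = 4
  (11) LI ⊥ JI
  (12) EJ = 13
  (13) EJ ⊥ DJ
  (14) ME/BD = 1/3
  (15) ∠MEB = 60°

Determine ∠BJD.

Step 1: By the law of cosines on triangle JBD: JD² = 8² + 8² − 2·8·8·cos(120°) = 192, so JD = 8·√3.
Step 2: By the inverse law of cosines on triangle BJD: cos(∠BJD) = (8² + (8·√3)² − 8²) / (2·8·8·√3) = 192/221.7 = 0.866, so ∠BJD = 30°.

Therefore, the measure of angle ∠BJD = 30°.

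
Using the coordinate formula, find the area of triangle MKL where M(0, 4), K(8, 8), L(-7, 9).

Shoelace: Area = (1/2)|0(8-9) + 8(9-4) + -7(4-8)| = (1/2)(68) = 34

34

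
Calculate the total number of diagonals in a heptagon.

Total line segments between 7 vertices = C(7,2) = 21.
Subtract the 7 sides: 21 - 7 = 14 diagonals.

14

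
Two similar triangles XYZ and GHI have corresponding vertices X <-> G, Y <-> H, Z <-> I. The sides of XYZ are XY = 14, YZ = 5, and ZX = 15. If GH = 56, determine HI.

Since the triangles are similar, the ratio of corresponding sides is constant.
Scale factor k = GH / XY = 56 / 14 = 4
HI = k * YZ = 4 * 5 = 20

20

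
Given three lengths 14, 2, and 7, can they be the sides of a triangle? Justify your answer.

Check the triangle inequality: 2 + 7 = 9 ≤ 14.
Since the sum of two sides does not exceed the third, no triangle can be formed.

No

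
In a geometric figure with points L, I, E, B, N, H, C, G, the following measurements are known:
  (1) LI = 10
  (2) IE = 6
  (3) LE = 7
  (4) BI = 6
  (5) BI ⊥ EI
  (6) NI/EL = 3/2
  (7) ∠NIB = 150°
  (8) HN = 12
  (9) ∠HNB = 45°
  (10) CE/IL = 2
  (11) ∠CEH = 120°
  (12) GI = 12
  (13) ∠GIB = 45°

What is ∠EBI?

Step 1: By the law of cosines on triangle BIE: BE² = 6² + 6² − 2·6·6·cos(90°) = 72, so BE = 6·√2.
Step 2: By the inverse law of cosines on triangle EBI: cos(∠EBI) = ((6·√2)² + 6² − 6²) / (2·6·√2·6) = 72/101.82 = 0.7071, so ∠EBI = 45°.

Therefore, the measure of angle ∠EBI = 45°.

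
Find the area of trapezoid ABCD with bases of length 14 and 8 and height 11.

Area = (14 + 8) * 11 / 2 = 242 / 2 = 121

121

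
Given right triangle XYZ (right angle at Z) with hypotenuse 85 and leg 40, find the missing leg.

Rearranging the Pythagorean theorem to solve for the unknown leg:
leg^2 = hypotenuse^2 - known_leg^2 = 7225 - 1600 = 5625
leg = sqrt(5625) = 75.

75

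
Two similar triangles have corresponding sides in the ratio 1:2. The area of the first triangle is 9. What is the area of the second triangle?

The ratio of areas of similar triangles = (side ratio)^2.
Side ratio = 1:2, so area ratio = 1:4.
Area of the second triangle / Area of the first triangle = 4/1
Area of the second triangle = 9 * 4/1 = 36

36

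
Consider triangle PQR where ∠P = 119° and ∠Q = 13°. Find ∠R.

The interior angles sum to 180°: angle R = 180 - 119 - 13 = 48°.
The triangle is obtuse (angles 119°, 13°, 48°).

48 degrees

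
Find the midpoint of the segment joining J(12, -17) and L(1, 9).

The midpoint is the point halfway along the segment.
Move half the horizontal distance: 12 + (1 - 12)/2 = 12 + -11/2 = 13/2
Move half the vertical distance: -17 + (9 - -17)/2 = -17 + 26/2 = -4
Midpoint = (13/2, -4)

(13/2, -4)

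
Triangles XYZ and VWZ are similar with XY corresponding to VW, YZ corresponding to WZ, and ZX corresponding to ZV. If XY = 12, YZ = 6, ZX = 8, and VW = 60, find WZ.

k = 60/12 = 5. WZ = 5 * 6 = 30.

30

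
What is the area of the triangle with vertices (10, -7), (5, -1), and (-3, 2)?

The Shoelace formula computes the area from vertex coordinates by summing cross products.
For vertices (10,-7), (5,-1), (-3,2):
Signed sum = 10*-1 - 5*-7 + 5*2 - -3*-1 + -3*-7 - 10*2
= 25 + 7 + 1 = 33
Area = (1/2)|33| = 33/2.

33/2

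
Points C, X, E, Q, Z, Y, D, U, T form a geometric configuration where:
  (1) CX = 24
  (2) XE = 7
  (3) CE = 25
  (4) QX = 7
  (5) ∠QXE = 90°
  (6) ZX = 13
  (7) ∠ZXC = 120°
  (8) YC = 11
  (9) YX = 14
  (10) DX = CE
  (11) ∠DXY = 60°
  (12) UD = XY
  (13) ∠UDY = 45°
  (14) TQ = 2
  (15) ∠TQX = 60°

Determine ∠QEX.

Step 1: By the law of cosines on triangle EXQ: EQ² = 7² + 7² − 2·7·7·cos(90°) = 98, so EQ = 7·√2.
Step 2: By the inverse law of cosines on triangle QEX: cos(∠QEX) = ((7·√2)² + 7² − 7²) / (2·7·√2·7) = 98/138.59 = 0.7071, so ∠QEX = 45°.

Therefore, the measure of angle ∠QEX = 45°.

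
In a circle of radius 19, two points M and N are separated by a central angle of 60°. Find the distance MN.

Chord length = 2r sin(θ/2)
= 2 × 19 × sin(60°/2)
= 2 × 19 × sin(30°)
= 19

19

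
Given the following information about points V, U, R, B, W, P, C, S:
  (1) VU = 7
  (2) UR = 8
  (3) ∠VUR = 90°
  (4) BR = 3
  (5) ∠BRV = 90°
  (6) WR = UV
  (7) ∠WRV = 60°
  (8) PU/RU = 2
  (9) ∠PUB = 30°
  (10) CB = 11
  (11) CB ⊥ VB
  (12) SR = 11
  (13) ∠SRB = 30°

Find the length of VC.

Step 1: By the law of cosines on triangle VUR: VR² = 7² + 8² − 2·7·8·cos(90°) = 113, so VR = √113.
Step 2: By the law of cosines on triangle BRV: BV² = 3² + √113² − 2·3·√113·cos(90°) = 122, so BV = √122.
Step 3: By the law of cosines on triangle VBC: VC² = √122² + 11² − 2·√122·11·cos(90°) = 243, so VC = 9·√3.

Therefore, the length of VC = 9·√3.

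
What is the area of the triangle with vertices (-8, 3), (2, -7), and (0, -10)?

Using the Shoelace formula for a triangle:
Area = (1/2)|x0(y1 - y2) + x1(y2 - y0) + x2(y0 - y1)|
Area = (1/2)|-8(-7 - -10) + 2(-10 - 3) + 0(3 - -7)|
Area = (1/2)|-24 + -26 + 0|
Area = (1/2)|-50|
Area = (1/2)(50)
Area = 25

25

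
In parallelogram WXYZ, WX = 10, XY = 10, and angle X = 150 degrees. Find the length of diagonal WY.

Law of cosines: d^2 = 10^2 + 10^2 - 2(10)(10)cos(150°) = 100*sqrt(3) + 200, so d = 10*sqrt(sqrt(3) + 2).

10*sqrt(sqrt(3) + 2)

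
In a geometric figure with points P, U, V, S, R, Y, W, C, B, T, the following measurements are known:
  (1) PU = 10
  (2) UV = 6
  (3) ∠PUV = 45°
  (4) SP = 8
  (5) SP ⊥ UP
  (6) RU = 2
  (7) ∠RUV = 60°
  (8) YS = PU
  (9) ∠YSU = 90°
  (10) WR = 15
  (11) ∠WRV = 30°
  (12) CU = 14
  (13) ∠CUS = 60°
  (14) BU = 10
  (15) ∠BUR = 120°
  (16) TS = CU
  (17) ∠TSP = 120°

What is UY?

From the given relations: YS = PU = 10.
Step 1: By the law of cosines on triangle UPS: US² = 10² + 8² − 2·10·8·cos(90°) = 164, so US = 2·√41.
Step 2: By the law of cosines on triangle USY: UY² = (2·√41)² + 10² − 2·2·√41·10·cos(90°) = 264, so UY = 2·√66.

Therefore, the length of UY = 2·√66.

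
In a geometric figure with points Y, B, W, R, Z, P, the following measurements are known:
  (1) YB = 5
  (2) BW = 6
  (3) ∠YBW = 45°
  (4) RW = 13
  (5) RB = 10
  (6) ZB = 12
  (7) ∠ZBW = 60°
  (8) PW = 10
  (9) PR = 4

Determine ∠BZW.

Step 1: By the law of cosines on triangle ZBW: ZW² = 12² + 6² − 2·12·6·cos(60°) = 108, so ZW = 6·√3.
Step 2: By the inverse law of cosines on triangle BZW: cos(∠BZW) = (12² + (6·√3)² − 6²) / (2·12·6·√3) = 216/249.42 = 0.866, so ∠BZW = 30°.

Therefore, the measure of angle ∠BZW = 30°.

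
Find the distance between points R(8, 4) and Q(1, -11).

d = sqrt((1 - 8)^2 + (-11 - 4)^2)
d = sqrt(-7^2 + -15^2)
d = sqrt(49 + 225)
d = sqrt(274)

sqrt(274)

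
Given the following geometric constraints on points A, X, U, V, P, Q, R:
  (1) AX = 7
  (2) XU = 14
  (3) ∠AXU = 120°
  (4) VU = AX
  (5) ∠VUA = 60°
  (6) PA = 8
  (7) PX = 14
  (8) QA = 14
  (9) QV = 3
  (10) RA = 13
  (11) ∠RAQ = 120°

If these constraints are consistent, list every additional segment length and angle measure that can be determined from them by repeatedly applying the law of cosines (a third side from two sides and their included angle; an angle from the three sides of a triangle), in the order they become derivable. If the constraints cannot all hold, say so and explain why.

The constraints are consistent. Derivable facts, in order:
After 1 step:
- AU = 7·√7
- QR ≈ 23.39
- ∠APX = 19.62°
- ∠AXP = 22.56°
- ∠PAX = 137.82°
After 2 steps:
- AV ≈ 16.2
- ∠AQR = 28.78°
- ∠ARQ = 31.22°
- ∠AUX = 19.11°
- ∠UAX = 40.89°
After 3 steps:
- ∠AQV = 133.07°
- ∠AVQ = 39.16°
- ∠AVU = 98.02°
- ∠QAV = 7.78°
- ∠UAV = 21.98°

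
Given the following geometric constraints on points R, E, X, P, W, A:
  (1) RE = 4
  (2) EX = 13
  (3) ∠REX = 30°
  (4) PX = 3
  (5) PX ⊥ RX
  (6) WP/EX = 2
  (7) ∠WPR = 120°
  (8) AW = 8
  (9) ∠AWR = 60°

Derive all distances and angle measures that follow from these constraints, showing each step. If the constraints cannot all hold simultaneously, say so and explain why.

The constraints are consistent.

From the given relations:
  WP = 2·EX = 2·13 = 26

Step 1: From RE = 4, EX = 13, and ∠REX = 30°, by the law of cosines:
  RX² = RE² + EX² - 2·RE·EX·cos(30°) = 16 + 169 - 90.07 = 94.93
  RX ≈ 9.74

Step 2: From RX = 9.74, XP = 3, and ∠RXP = 90°, by the law of cosines:
  RP² = RX² + XP² - 2·RX·XP·cos(90°) = 94.93 + 9 - 0 = 103.9
  RP ≈ 10.19

Step 3: From RE = 4, RX = 9.74, EX = 13, by the inverse law of cosines:
  cos(∠ERX) = (RE² + RX² - EX²) / (2·RE·RX)
  ∠ERX = 138.15°

Step 4: From XE = 13, XR = 9.74, ER = 4, by the inverse law of cosines:
  cos(∠EXR) = (XE² + XR² - ER²) / (2·XE·XR)
  ∠EXR = 11.85°

Step 5: From RP = 10.19, PW = 26, and ∠RPW = 120°, by the law of cosines:
  RW² = RP² + PW² - 2·RP·PW·cos(120°) = 103.9 + 676 + 265.1 = 1045
  RW ≈ 32.33

Step 6: From RP = 10.19, RX = 9.74, PX = 3, by the inverse law of cosines:
  cos(∠PRX) = (RP² + RX² - PX²) / (2·RP·RX)
  ∠PRX = 17.11°

Step 7: From PR = 10.19, PX = 3, RX = 9.74, by the inverse law of cosines:
  cos(∠RPX) = (PR² + PX² - RX²) / (2·PR·PX)
  ∠RPX = 72.89°

Step 8: From RW = 32.33, WA = 8, and ∠RWA = 60°, by the law of cosines:
  RA² = RW² + WA² - 2·RW·WA·cos(60°) = 1045 + 64 - 258.6 = 850.4
  RA ≈ 29.16

Step 9: From RP = 10.19, RW = 32.33, PW = 26, by the inverse law of cosines:
  cos(∠PRW) = (RP² + RW² - PW²) / (2·RP·RW)
  ∠PRW = 44.15°

Step 10: From WP = 26, WR = 32.33, PR = 10.19, by the inverse law of cosines:
  cos(∠PWR) = (WP² + WR² - PR²) / (2·WP·WR)
  ∠PWR = 15.85°

Step 11: From RA = 29.16, RW = 32.33, AW = 8, by the inverse law of cosines:
  cos(∠ARW) = (RA² + RW² - AW²) / (2·RA·RW)
  ∠ARW = 13.74°

Step 12: From AR = 29.16, AW = 8, RW = 32.33, by the inverse law of cosines:
  cos(∠RAW) = (AR² + AW² - RW²) / (2·AR·AW)
  ∠RAW = 106.26°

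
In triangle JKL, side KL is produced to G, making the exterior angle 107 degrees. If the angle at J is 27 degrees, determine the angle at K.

angle K = 107 - 27 = 80 degrees (exterior angle theorem).

80 degrees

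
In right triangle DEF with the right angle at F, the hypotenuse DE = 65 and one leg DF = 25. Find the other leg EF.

By the Pythagorean theorem: EF^2 = DE^2 - DF^2
EF^2 = 65^2 - 25^2 = 4225 - 625 = 3600
EF = sqrt(3600) = 60

60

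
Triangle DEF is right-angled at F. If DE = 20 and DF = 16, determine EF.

EF = sqrt(20^2 - 16^2) = sqrt(144) = 12

12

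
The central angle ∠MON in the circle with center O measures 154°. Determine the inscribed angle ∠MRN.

An inscribed angle intercepts an arc from a point on the circle, while the central angle intercepts the same arc from the center.
The inscribed angle is always half the central angle: 154° / 2 = 77°.

77°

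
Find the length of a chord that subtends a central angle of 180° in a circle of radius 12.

Chord length = 2r sin(θ/2)
= 2 × 12 × sin(180°/2)
= 2 × 12 × sin(90°)
= 24

24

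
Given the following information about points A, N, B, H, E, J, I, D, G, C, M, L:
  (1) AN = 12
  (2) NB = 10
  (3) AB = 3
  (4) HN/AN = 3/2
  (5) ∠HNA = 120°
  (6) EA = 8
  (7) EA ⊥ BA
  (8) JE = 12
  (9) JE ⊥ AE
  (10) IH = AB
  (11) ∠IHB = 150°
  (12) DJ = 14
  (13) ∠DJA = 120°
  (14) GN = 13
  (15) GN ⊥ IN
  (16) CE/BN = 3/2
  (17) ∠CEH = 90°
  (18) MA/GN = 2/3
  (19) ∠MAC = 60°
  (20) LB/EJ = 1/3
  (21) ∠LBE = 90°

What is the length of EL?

From the given relations: LB = 1/3·EJ = 1/3·12 = 4.
Step 1: By the law of cosines on triangle BAE: BE² = 3² + 8² − 2·3·8·cos(90°) = 73, so BE = √73.
Step 2: By the law of cosines on triangle EBL: EL² = √73² + 4² − 2·√73·4·cos(90°) = 89, so EL = √89.

Therefore, the length of EL = √89.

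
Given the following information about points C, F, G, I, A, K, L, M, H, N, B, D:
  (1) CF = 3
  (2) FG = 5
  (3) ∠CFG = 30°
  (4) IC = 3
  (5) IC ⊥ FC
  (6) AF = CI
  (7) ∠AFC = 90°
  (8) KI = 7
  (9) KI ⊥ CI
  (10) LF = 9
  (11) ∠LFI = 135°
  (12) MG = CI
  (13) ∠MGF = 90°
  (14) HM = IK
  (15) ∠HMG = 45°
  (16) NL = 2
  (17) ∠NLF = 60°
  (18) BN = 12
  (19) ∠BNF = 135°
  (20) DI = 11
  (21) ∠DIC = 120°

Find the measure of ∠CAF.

From the given relations: AF = CI = 3.
Step 1: By the law of cosines on triangle AFC: AC² = 3² + 3² − 2·3·3·cos(90°) = 18, so AC = 3·√2.
Step 2: By the inverse law of cosines on triangle CAF: cos(∠CAF) = ((3·√2)² + 3² − 3²) / (2·3·√2·3) = 18/25.46 = 0.7071, so ∠CAF = 45°.

Therefore, the measure of angle ∠CAF = 45°.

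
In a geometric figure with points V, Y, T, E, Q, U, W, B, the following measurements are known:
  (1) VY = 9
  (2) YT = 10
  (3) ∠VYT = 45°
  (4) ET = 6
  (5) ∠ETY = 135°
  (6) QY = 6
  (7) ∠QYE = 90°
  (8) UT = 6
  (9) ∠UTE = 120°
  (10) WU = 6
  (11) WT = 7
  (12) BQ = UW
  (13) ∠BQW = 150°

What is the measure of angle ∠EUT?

Step 1: By the law of cosines on triangle UTE: UE² = 6² + 6² − 2·6·6·cos(120°) = 108, so UE = 6·√3.
Step 2: By the inverse law of cosines on triangle EUT: cos(∠EUT) = ((6·√3)² + 6² − 6²) / (2·6·√3·6) = 108/124.71 = 0.866, so ∠EUT = 30°.

Therefore, the measure of angle ∠EUT = 30°.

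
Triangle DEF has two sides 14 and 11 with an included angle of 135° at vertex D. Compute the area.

When two sides and the included angle are known, the area formula is (1/2)ab sin(C).
The height from one side to the opposite vertex is 11 sin(135°) = 11*sqrt(2)/2.
Area = (1/2) * 14 * 11*sqrt(2)/2 = 77*sqrt(2)/2.

77*sqrt(2)/2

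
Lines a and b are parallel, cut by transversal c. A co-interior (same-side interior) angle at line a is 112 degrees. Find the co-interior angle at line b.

Co-interior angles sum to 180: 180 - 112 = 68 degrees.

68 degrees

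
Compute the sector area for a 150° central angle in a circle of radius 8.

Sector area = π(8²)(5/12) = 80*pi/3

80*pi/3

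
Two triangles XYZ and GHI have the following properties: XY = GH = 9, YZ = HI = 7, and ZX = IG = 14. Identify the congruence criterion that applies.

The given information provides:
XY = GH = 9, YZ = HI = 7, and ZX = IG = 14
This matches the SSS congruence theorem.
All three pairs of corresponding sides are equal (Side-Side-Side).

SSS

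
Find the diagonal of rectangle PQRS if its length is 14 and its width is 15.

A rectangle's diagonal splits it into two right triangles, with the diagonal as the hypotenuse.
By the Pythagorean theorem, d^2 = 14^2 + 15^2 = 421.
Therefore d = sqrt(421).

sqrt(421)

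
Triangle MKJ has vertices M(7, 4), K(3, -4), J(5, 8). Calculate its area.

The Shoelace formula computes the area from vertex coordinates by summing cross products.
For vertices (7,4), (3,-4), (5,8):
Signed sum = 7*-4 - 3*4 + 3*8 - 5*-4 + 5*4 - 7*8
= -40 + 44 + -36 = -32
Area = (1/2)|-32| = 16.

16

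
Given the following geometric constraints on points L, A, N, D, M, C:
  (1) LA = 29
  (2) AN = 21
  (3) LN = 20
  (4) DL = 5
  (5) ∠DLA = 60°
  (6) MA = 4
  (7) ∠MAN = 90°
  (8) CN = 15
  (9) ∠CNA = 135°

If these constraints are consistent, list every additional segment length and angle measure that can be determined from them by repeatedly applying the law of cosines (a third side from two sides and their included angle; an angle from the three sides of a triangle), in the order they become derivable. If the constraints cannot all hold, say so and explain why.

The constraints are consistent. Derivable facts, in order:
After 1 step:
- AC ≈ 33.34
- AD ≈ 26.85
- NM ≈ 21.38
- ∠ALN = 46.4°
- ∠ANL = 90°
- ∠LAN = 43.6°
After 2 steps:
- ∠ACN = 26.45°
- ∠ADL = 110.72°
- ∠AMN = 79.22°
- ∠ANM = 10.78°
- ∠CAN = 18.55°
- ∠DAL = 9.28°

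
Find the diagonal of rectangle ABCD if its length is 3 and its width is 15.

Using the Pythagorean theorem:
d² = 3² + 15² = 9 + 225 = 234
d = sqrt(234) = 3*sqrt(26)

3*sqrt(26)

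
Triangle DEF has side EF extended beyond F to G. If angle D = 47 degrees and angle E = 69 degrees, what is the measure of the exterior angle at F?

Exterior angle = 47 + 69 = 116 degrees (exterior angle theorem).

116 degrees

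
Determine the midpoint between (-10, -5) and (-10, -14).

The midpoint is the point halfway along the segment.
Move half the horizontal distance: -10 + (-10 - -10)/2 = -10 + 0/2 = -10
Move half the vertical distance: -5 + (-14 - -5)/2 = -5 + -9/2 = -19/2
Midpoint = (-10, -19/2)

(-10, -19/2)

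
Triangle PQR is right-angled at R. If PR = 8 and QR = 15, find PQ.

In a right triangle, the square of the hypotenuse equals the sum of the squares of the two legs.
The legs are 8 and 15, so the hypotenuse = sqrt(64 + 225) = sqrt(289) = 17.

17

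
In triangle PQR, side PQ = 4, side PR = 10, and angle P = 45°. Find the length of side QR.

When two sides and the included angle are known, the law of cosines gives the third side.
c^2 = a^2 + b^2 - 2ab cos(C) generalizes the Pythagorean theorem to non-right triangles.
Here: QR^2 = 16 + 100 - 80*(sqrt(2)/2) = 116 - 40*sqrt(2)
QR = 2*sqrt(29 - 10*sqrt(2))

2*sqrt(29 - 10*sqrt(2))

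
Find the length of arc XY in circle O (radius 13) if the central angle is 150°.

The full circumference is 2πr = 2π(13) = 26*pi.
The arc spans 150° out of 360°, which is a fraction of 5/12.
Arc length = 26*pi × 5/12 = 65*pi/6.

65*pi/6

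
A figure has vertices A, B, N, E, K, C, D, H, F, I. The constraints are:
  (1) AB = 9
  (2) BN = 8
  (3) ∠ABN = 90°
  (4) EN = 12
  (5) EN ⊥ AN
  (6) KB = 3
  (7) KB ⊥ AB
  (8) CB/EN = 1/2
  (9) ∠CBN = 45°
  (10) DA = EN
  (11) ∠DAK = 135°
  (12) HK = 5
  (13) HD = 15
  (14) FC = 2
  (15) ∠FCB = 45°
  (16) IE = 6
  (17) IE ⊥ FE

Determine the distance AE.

Step 1: By the law of cosines on triangle NBA: NA² = 8² + 9² − 2·8·9·cos(90°) = 145, so NA = √145.
Step 2: By the law of cosines on triangle ANE: AE² = √145² + 12² − 2·√145·12·cos(90°) = 289, so AE = 17.

Therefore, the length of AE = 17.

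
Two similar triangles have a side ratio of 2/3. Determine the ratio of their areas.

The ratio of areas of similar triangles equals the square of the side ratio.
Side ratio = 2:3
Area ratio = (2/3)^2 = 4/9 = 4:9

4:9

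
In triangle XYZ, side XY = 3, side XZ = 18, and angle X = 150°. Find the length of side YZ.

When two sides and the included angle are known, the law of cosines gives the third side.
c^2 = a^2 + b^2 - 2ab cos(C) generalizes the Pythagorean theorem to non-right triangles.
Here: YZ^2 = 9 + 324 - 108*(-sqrt(3)/2) = 54*sqrt(3) + 333
YZ = 3*sqrt(6*sqrt(3) + 37)

3*sqrt(6*sqrt(3) + 37)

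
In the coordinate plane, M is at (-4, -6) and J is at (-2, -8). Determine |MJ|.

The horizontal distance is |-2 - -4| = 2 and the vertical distance is |-8 - -6| = 2.
By the Pythagorean theorem, d = sqrt(2^2 + 2^2) = sqrt(8) = 2*sqrt(2).

2*sqrt(2)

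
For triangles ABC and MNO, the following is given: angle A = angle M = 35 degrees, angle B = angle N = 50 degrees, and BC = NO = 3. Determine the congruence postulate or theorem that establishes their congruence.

Consider the given information: angle A = angle M = 35 degrees, angle B = angle N = 50 degrees, and BC = NO = 3
This is not SSS or SAS: SSS requires all three pairs of sides, but we don't have that. SAS requires two sides and the included angle between them.
The correct criterion is AAS. Two pairs of corresponding angles and a non-included side are equal (Angle-Angle-Side).

AAS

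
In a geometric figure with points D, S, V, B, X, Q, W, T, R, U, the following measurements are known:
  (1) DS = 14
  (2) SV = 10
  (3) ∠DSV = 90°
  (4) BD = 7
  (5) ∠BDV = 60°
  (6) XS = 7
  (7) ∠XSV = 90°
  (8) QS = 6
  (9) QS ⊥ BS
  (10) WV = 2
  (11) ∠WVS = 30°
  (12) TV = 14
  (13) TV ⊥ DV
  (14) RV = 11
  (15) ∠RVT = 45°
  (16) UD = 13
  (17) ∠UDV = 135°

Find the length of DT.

Step 1: By the law of cosines on triangle DSV: DV² = 14² + 10² − 2·14·10·cos(90°) = 296, so DV = 2·√74.
Step 2: By the law of cosines on triangle DVT: DT² = (2·√74)² + 14² − 2·2·√74·14·cos(90°) = 492, so DT = 2·√123.

Therefore, the length of DT = 2·√123.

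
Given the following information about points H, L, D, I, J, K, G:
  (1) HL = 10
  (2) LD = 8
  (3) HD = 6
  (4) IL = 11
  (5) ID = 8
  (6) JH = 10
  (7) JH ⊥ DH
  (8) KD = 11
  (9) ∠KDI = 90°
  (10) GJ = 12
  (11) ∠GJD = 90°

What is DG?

Step 1: By the law of cosines on triangle JHD: JD² = 10² + 6² − 2·10·6·cos(90°) = 136, so JD = 2·√34.
Step 2: By the law of cosines on triangle DJG: DG² = (2·√34)² + 12² − 2·2·√34·12·cos(90°) = 280, so DG = 2·√70.

Therefore, the length of DG = 2·√70.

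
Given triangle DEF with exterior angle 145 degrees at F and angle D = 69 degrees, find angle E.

By the exterior angle theorem: exterior angle = sum of remote interior angles.
145 = 69 + angle E
angle E = 145 - 69 = 76 degrees

76 degrees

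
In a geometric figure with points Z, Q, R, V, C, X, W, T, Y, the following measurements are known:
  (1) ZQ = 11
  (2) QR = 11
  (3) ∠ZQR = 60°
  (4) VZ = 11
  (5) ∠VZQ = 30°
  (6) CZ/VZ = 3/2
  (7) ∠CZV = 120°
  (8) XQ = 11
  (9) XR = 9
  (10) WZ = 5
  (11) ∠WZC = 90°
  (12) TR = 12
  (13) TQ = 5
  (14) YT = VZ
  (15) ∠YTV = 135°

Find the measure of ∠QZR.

Step 1: By the law of cosines on triangle ZQR: ZR² = 11² + 11² − 2·11·11·cos(60°) = 121, so ZR = 11.
Step 2: By the inverse law of cosines on triangle QZR: cos(∠QZR) = (11² + 11² − 11²) / (2·11·11) = 121/242 = 0.5, so ∠QZR = 60°.

Therefore, the measure of angle ∠QZR = 60°.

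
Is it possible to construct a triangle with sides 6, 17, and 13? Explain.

Sort the sides: 6, 13, 17.
It suffices to check that the sum of the two smallest exceeds the largest:
6 + 13 = 19 > 17. ✓
Yes, a valid triangle can be formed.

Yes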